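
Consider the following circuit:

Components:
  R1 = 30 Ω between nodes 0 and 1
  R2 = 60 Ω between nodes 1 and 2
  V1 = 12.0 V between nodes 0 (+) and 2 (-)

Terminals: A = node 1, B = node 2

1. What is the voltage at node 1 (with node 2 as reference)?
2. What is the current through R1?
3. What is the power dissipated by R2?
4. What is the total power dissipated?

Nodal analysis, taking node 2 as the 0 V reference.
Source V1 fixes V_0 = 12 V.
KCL at each unknown node (sum of currents leaving = 0; resistances in Ω):
  Node 1: (V_1 - 12)/30 + (V_1 - 0)/60 = 0
Collecting terms: 0.05 × V_1 = 0.4  =>  V_1 = 8 V
Part 1:
  Read off the nodal solution: V_1 = 8 V
Part 2:
  I_R1 = (V_0 - V_1)/R1 = (12 - 8)/30 = 0.1333 A
  Magnitude: I_R1 = 0.1333 A
Part 3:
  I_R2 = (V_1 - V_2)/R2 = (8 - 0)/60 = 0.1333 A
  P_R2 = I_R2² × R2 = (0.1333)² × 60 = 1.067 W
Part 4:
  Power in each resistor, P = (ΔV)²/R:
    P_R1 = (12 - 8)²/30 = 0.5333 W
    P_R2 = (8 - 0)²/60 = 1.067 W
  P_total = P_R1 + P_R2 = 1.6 W

Final answers:
1. V_1 = 8 V
2. I_R1 = 0.1333 A
3. P_R2 = 1.067 W
4. P_total = 1.6 W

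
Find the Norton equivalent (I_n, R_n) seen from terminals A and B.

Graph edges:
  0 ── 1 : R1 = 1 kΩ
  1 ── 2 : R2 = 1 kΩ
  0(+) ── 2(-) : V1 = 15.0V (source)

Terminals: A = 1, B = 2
Find the Thévenin equivalent first; then I_n = V_th/R_th and R_n = R_th.
Step 1 — V_th is the open-circuit voltage V_A - V_B (nothing connected across the terminals).
Nodal analysis, taking node 2 as the 0 V reference.
Source V1 fixes V_0 = 15 V.
KCL at each unknown node (sum of currents leaving = 0; resistances in Ω):
  Node 1: (V_1 - 15)/1000 + (V_1 - 0)/1000 = 0
Collecting terms: 0.002 × V_1 = 0.015  =>  V_1 = 7.5 V
V_th = V_1 - V_2 = 7.5 - 0 = 7.5 V
Step 2 — R_th: zero the source — replace V1 by a short circuit (node 2 merges into node 0) — and find the resistance seen between A (node 1) and B (node 0).
Reduce the network between node 1 (A) and node 0 (B) by series/parallel combination:
  Rp1 = R1 ‖ R2 (parallel, both between nodes 0 and 1) = 1/(1/1000 + 1/1000) = 500 Ω
R_th = 500 Ω
I_n = V_th/R_th = 7.5/500 = 0.015 A, and R_n = R_th = 500 Ω

Final answer: I_n = 0.015 A, R_n = 500 Ω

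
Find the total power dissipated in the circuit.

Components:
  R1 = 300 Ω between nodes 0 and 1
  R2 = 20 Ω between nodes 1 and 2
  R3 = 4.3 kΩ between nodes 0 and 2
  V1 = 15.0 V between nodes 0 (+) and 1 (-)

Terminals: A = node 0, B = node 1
Nodal analysis, taking node 1 as the 0 V reference.
Source V1 fixes V_0 = 15 V.
KCL at each unknown node (sum of currents leaving = 0; resistances in Ω):
  Node 2: (V_2 - 0)/20 + (V_2 - 15)/4300 = 0
Collecting terms: 0.05023 × V_2 = 0.003488  =>  V_2 = 0.06944 V
Power in each resistor, P = (ΔV)²/R:
  P_R1 = (15 - 0)²/300 = 0.75 W
  P_R2 = (0 - 0.06944)²/20 = 0.0002411 W
  P_R3 = (15 - 0.06944)²/4300 = 0.05184 W
P_total = P_R1 + P_R2 + P_R3 = 0.8021 W

Final answer: 0.8021 W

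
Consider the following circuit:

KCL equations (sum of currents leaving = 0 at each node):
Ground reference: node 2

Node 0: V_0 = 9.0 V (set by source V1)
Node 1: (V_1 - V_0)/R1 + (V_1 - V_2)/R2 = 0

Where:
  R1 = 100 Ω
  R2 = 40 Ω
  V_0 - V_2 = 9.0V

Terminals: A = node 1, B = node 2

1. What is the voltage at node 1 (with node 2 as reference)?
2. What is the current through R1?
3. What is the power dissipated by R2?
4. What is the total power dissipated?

Nodal analysis, taking node 2 as the 0 V reference.
Source V1 fixes V_0 = 9 V.
KCL at each unknown node (sum of currents leaving = 0; resistances in Ω):
  Node 1: (V_1 - 9)/100 + (V_1 - 0)/40 = 0
Collecting terms: 0.035 × V_1 = 0.09  =>  V_1 = 2.571 V
Part 1:
  Read off the nodal solution: V_1 = 2.571 V
Part 2:
  I_R1 = (V_0 - V_1)/R1 = (9 - 2.571)/100 = 0.06429 A
  Magnitude: I_R1 = 0.06429 A
Part 3:
  I_R2 = (V_1 - V_2)/R2 = (2.571 - 0)/40 = 0.06429 A
  P_R2 = I_R2² × R2 = (0.06429)² × 40 = 0.1653 W
Part 4:
  Power in each resistor, P = (ΔV)²/R:
    P_R1 = (9 - 2.571)²/100 = 0.4133 W
    P_R2 = (2.571 - 0)²/40 = 0.1653 W
  P_total = P_R1 + P_R2 = 0.5786 W

Final answers:
1. V_1 = 2.571 V
2. I_R1 = 0.06429 A
3. P_R2 = 0.1653 W
4. P_total = 0.5786 W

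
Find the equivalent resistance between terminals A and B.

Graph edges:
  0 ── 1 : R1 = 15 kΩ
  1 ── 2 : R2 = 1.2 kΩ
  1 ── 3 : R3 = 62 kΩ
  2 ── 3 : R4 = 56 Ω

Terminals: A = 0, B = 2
Reduce the network between node 0 (A) and node 2 (B) by series/parallel combination:
  Rs1 = R3 + R4 (series, joined only at node 3) = 62000 + 56 = 62060 Ω
  Rp1 = R2 ‖ Rs1 (parallel, both between nodes 1 and 2) = 1/(1/1200 + 1/62060) = 1177 Ω
  Rs2 = R1 + Rp1 (series, joined only at node 1) = 15000 + 1177 = 16180 Ω
R_eq = 16.18 kΩ

Final answer: 16.18 kΩ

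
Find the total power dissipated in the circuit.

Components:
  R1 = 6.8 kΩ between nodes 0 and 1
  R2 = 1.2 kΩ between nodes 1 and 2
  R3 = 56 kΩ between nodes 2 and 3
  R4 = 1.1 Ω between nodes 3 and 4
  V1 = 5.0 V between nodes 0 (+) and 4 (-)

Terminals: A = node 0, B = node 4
Nodal analysis, taking node 4 as the 0 V reference.
Source V1 fixes V_0 = 5 V.
KCL at each unknown node (sum of currents leaving = 0; resistances in Ω):
  Node 1: (V_1 - 5)/6800 + (V_1 - V_2)/1200 = 0
  Node 2: (V_2 - V_1)/1200 + (V_2 - V_3)/56000 = 0
  Node 3: (V_3 - V_2)/56000 + (V_3 - 0)/1.1 = 0
Collecting terms (coefficients in siemens):
  0.0009804·V_1 - 0.0008333·V_2 = 0.0007353
  0.0008512·V_2 - 0.0008333·V_1 - 0.00001786·V_3 = 0
  0.9091·V_3 - 0.00001786·V_2 = 0
Solving these 3 simultaneous equations (Gaussian elimination) gives:
  V_1 = 4.469 V, V_2 = 4.375 V, V_3 = 0.00008594 V
Power in each resistor, P = (ΔV)²/R:
  P_R1 = (5 - 4.469)²/6800 = 0.0000415 W
  P_R2 = (4.469 - 4.375)²/1200 = 0.000007324 W
  P_R3 = (4.375 - 0.00008594)²/56000 = 0.0003418 W
  P_R4 = (0.00008594 - 0)²/1.1 = 0.000000006714 W
P_total = P_R1 + P_R2 + P_R3 + P_R4 = 0.0003906 W

Final answer: 0.0003906 W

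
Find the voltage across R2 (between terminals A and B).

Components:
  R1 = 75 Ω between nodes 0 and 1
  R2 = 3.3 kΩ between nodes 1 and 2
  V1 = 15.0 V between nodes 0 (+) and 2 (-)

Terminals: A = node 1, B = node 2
R1 and R2 are in series across V1 (node 0 → node 1 → node 2), and the output A–B is taken across R2, so this is a voltage divider.
Series current: I = V1/(R1 + R2) = 15/(75 + 3300) = 15/3375 = 0.004444 A
V_R2 = I × R2 = V1 × R2/(R1 + R2) = 15 × 3300/3375 = 14.67 V

Final answer: 14.67 V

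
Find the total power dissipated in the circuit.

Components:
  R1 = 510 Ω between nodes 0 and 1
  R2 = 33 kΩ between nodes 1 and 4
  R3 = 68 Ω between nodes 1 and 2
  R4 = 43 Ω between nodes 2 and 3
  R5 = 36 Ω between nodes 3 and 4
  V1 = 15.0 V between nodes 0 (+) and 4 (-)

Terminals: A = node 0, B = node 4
Nodal analysis, taking node 4 as the 0 V reference.
Source V1 fixes V_0 = 15 V.
KCL at each unknown node (sum of currents leaving = 0; resistances in Ω):
  Node 1: (V_1 - 15)/510 + (V_1 - 0)/33000 + (V_1 - V_2)/68 = 0
  Node 2: (V_2 - V_1)/68 + (V_2 - V_3)/43 = 0
  Node 3: (V_3 - V_2)/43 + (V_3 - 0)/36 = 0
Collecting terms (coefficients in siemens):
  0.0167·V_1 - 0.01471·V_2 = 0.02941
  0.03796·V_2 - 0.01471·V_1 - 0.02326·V_3 = 0
  0.05103·V_3 - 0.02326·V_2 = 0
Solving these 3 simultaneous equations (Gaussian elimination) gives:
  V_1 = 3.345 V, V_2 = 1.797 V, V_3 = 0.8191 V
Power in each resistor, P = (ΔV)²/R:
  P_R1 = (15 - 3.345)²/510 = 0.2664 W
  P_R2 = (3.345 - 0)²/33000 = 0.000339 W
  P_R3 = (3.345 - 1.797)²/68 = 0.0352 W
  P_R4 = (1.797 - 0.8191)²/43 = 0.02226 W
  P_R5 = (0.8191 - 0)²/36 = 0.01864 W
P_total = P_R1 + P_R2 + P_R3 + P_R4 + P_R5 = 0.3428 W

Final answer: 0.3428 W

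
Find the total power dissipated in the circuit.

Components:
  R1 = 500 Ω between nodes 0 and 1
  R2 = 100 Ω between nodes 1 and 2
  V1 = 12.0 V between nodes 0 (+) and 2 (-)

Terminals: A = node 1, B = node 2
Nodal analysis, taking node 2 as the 0 V reference.
Source V1 fixes V_0 = 12 V.
KCL at each unknown node (sum of currents leaving = 0; resistances in Ω):
  Node 1: (V_1 - 12)/500 + (V_1 - 0)/100 = 0
Collecting terms: 0.012 × V_1 = 0.024  =>  V_1 = 2 V
Power in each resistor, P = (ΔV)²/R:
  P_R1 = (12 - 2)²/500 = 0.2 W
  P_R2 = (2 - 0)²/100 = 0.04 W
P_total = P_R1 + P_R2 = 0.24 W

Final answer: 0.24 W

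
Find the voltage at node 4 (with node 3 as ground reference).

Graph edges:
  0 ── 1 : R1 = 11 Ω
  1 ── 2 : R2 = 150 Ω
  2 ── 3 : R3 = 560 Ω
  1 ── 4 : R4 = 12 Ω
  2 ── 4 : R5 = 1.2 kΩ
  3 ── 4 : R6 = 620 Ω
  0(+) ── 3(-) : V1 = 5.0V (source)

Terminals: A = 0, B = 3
Nodal analysis, taking node 3 as the 0 V reference.
Source V1 fixes V_0 = 5 V.
KCL at each unknown node (sum of currents leaving = 0; resistances in Ω):
  Node 1: (V_1 - 5)/11 + (V_1 - V_2)/150 + (V_1 - V_4)/12 = 0
  Node 2: (V_2 - V_1)/150 + (V_2 - 0)/560 + (V_2 - V_4)/1200 = 0
  Node 4: (V_4 - V_1)/12 + (V_4 - V_2)/1200 + (V_4 - 0)/620 = 0
Collecting terms (coefficients in siemens):
  0.1809·V_1 - 0.006667·V_2 - 0.08333·V_4 = 0.4545
  0.009286·V_2 - 0.006667·V_1 - 0.0008333·V_4 = 0
  0.08578·V_4 - 0.08333·V_1 - 0.0008333·V_2 = 0
Solving these 3 simultaneous equations (Gaussian elimination) gives:
  V_1 = 4.839 V, V_2 = 3.9 V, V_4 = 4.739 V
The requested potential is V_4 = 4.739 V.

Final answer: V_4 = 4.739 V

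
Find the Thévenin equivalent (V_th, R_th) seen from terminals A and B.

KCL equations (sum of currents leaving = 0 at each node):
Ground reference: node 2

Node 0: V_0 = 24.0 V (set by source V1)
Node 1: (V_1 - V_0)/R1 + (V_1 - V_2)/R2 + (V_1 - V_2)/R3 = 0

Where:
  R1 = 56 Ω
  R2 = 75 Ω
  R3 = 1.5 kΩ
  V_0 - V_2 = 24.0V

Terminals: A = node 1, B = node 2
Step 1 — V_th is the open-circuit voltage V_A - V_B (nothing connected across the terminals).
Nodal analysis, taking node 2 as the 0 V reference.
Source V1 fixes V_0 = 24 V.
KCL at each unknown node (sum of currents leaving = 0; resistances in Ω):
  Node 1: (V_1 - 24)/56 + (V_1 - 0)/75 + (V_1 - 0)/1500 = 0
Collecting terms: 0.03186 × V_1 = 0.4286  =>  V_1 = 13.45 V
V_th = V_1 - V_2 = 13.45 - 0 = 13.45 V
Step 2 — R_th: zero the source — replace V1 by a short circuit (node 2 merges into node 0) — and find the resistance seen between A (node 1) and B (node 0).
Reduce the network between node 1 (A) and node 0 (B) by series/parallel combination:
  Rp1 = R1 ‖ R2 ‖ R3 (parallel, all between nodes 0 and 1) = 1/(1/56 + 1/75 + 1/1500) = 31.39 Ω
R_th = 31.39 Ω

Final answer: V_th = 13.45 V, R_th = 31.39 Ω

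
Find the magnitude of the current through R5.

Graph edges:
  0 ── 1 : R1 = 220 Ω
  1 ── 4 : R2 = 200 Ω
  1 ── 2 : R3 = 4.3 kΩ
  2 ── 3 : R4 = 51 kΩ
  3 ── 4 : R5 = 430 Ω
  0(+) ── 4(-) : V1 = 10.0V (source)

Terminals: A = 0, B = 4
Nodal analysis, taking node 4 as the 0 V reference.
Source V1 fixes V_0 = 10 V.
KCL at each unknown node (sum of currents leaving = 0; resistances in Ω):
  Node 1: (V_1 - 10)/220 + (V_1 - 0)/200 + (V_1 - V_2)/4300 = 0
  Node 2: (V_2 - V_1)/4300 + (V_2 - V_3)/51000 = 0
  Node 3: (V_3 - V_2)/51000 + (V_3 - 0)/430 = 0
Collecting terms (coefficients in siemens):
  0.009778·V_1 - 0.0002326·V_2 = 0.04545
  0.0002522·V_2 - 0.0002326·V_1 - 0.00001961·V_3 = 0
  0.002345·V_3 - 0.00001961·V_2 = 0
Solving these 3 simultaneous equations (Gaussian elimination) gives:
  V_1 = 4.753 V, V_2 = 4.386 V, V_3 = 0.03667 V
I_R5 = (V_3 - V_4)/R5 = (0.03667 - 0)/430 = 0.00008529 A
|I_R5| = 0.00008529 A

Final answer: |I_R5| = 8.529e-05 A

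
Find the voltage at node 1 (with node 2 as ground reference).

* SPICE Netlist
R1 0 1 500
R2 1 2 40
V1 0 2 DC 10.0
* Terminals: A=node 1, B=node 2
Nodal analysis, taking node 2 as the 0 V reference.
Source V1 fixes V_0 = 10 V.
KCL at each unknown node (sum of currents leaving = 0; resistances in Ω):
  Node 1: (V_1 - 10)/500 + (V_1 - 0)/40 = 0
Collecting terms: 0.027 × V_1 = 0.02  =>  V_1 = 0.7407 V
The requested potential is V_1 = 0.7407 V.

Final answer: V_1 = 0.7407 V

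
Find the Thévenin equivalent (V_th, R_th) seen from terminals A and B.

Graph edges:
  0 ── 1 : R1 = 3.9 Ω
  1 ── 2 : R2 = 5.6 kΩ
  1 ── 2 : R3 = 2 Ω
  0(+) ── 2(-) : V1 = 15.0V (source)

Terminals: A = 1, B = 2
Step 1 — V_th is the open-circuit voltage V_A - V_B (nothing connected across the terminals).
Nodal analysis, taking node 2 as the 0 V reference.
Source V1 fixes V_0 = 15 V.
KCL at each unknown node (sum of currents leaving = 0; resistances in Ω):
  Node 1: (V_1 - 15)/3.9 + (V_1 - 0)/5600 + (V_1 - 0)/2 = 0
Collecting terms: 0.7566 × V_1 = 3.846  =>  V_1 = 5.084 V
V_th = V_1 - V_2 = 5.084 - 0 = 5.084 V
Step 2 — R_th: zero the source — replace V1 by a short circuit (node 2 merges into node 0) — and find the resistance seen between A (node 1) and B (node 0).
Reduce the network between node 1 (A) and node 0 (B) by series/parallel combination:
  Rp1 = R1 ‖ R2 ‖ R3 (parallel, all between nodes 0 and 1) = 1/(1/3.9 + 1/5600 + 1/2) = 1.322 Ω
R_th = 1.322 Ω

Final answer: V_th = 5.084 V, R_th = 1.322 Ω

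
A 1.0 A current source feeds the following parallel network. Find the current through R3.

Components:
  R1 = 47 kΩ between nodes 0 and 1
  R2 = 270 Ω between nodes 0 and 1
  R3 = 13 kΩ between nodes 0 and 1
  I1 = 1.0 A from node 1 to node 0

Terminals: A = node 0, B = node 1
All resistors sit directly between nodes 0 and 1, so they are in parallel and share one voltage V; the full source current 1 A splits among them.
1/R_par = 1/47000 + 1/270 + 1/13000 = 0.003802 S  =>  R_par = 263 Ω
V = I × R_par = 1 × 263 = 263 V
I_R3 = V/R3 = 263/13000 = 0.02023 A

Final answer: 0.02023 A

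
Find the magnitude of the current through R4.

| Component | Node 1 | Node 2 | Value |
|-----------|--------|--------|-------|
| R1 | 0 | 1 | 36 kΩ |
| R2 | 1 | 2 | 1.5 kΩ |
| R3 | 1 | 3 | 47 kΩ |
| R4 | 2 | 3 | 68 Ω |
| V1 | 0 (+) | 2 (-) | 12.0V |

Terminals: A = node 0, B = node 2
Nodal analysis, taking node 2 as the 0 V reference.
Source V1 fixes V_0 = 12 V.
KCL at each unknown node (sum of currents leaving = 0; resistances in Ω):
  Node 1: (V_1 - 12)/36000 + (V_1 - 0)/1500 + (V_1 - V_3)/47000 = 0
  Node 3: (V_3 - V_1)/47000 + (V_3 - 0)/68 = 0
Collecting terms (coefficients in siemens):
  0.0007157·V_1 - 0.00002128·V_3 = 0.0003333
  0.01473·V_3 - 0.00002128·V_1 = 0
Determinant D = (0.0007157)(0.01473) - (-0.00002128)(-0.00002128) = 0.00001054
V_1 = [(0.0003333)(0.01473) - (-0.00002128)(0)]/D = 0.4658 V
V_3 = [(0.0007157)(0) - (0.0003333)(-0.00002128)]/D = 0.0006729 V
I_R4 = (V_2 - V_3)/R4 = (0 - 0.0006729)/68 = -0.000009895 A
|I_R4| = 0.000009895 A

Final answer: |I_R4| = 9.895e-06 A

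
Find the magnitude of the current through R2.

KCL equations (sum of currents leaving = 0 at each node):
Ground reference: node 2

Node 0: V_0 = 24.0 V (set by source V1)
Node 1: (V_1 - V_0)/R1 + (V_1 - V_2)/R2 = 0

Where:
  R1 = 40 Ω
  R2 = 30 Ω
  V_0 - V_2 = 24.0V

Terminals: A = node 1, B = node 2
Nodal analysis, taking node 2 as the 0 V reference.
Source V1 fixes V_0 = 24 V.
KCL at each unknown node (sum of currents leaving = 0; resistances in Ω):
  Node 1: (V_1 - 24)/40 + (V_1 - 0)/30 = 0
Collecting terms: 0.05833 × V_1 = 0.6  =>  V_1 = 10.29 V
I_R2 = (V_1 - V_2)/R2 = (10.29 - 0)/30 = 0.3429 A
|I_R2| = 0.3429 A

Final answer: |I_R2| = 0.3429 A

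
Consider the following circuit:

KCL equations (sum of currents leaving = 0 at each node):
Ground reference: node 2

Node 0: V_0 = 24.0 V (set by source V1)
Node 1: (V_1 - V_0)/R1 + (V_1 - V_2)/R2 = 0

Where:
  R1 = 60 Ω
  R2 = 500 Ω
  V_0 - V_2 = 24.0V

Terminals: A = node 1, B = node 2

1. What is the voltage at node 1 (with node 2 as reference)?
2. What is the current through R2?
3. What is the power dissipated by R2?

Nodal analysis, taking node 2 as the 0 V reference.
Source V1 fixes V_0 = 24 V.
KCL at each unknown node (sum of currents leaving = 0; resistances in Ω):
  Node 1: (V_1 - 24)/60 + (V_1 - 0)/500 = 0
Collecting terms: 0.01867 × V_1 = 0.4  =>  V_1 = 21.43 V
Part 1:
  Read off the nodal solution: V_1 = 21.43 V
Part 2:
  I_R2 = (V_1 - V_2)/R2 = (21.43 - 0)/500 = 0.04286 A
  Magnitude: I_R2 = 0.04286 A
Part 3:
  I_R2 = (V_1 - V_2)/R2 = (21.43 - 0)/500 = 0.04286 A
  P_R2 = I_R2² × R2 = (0.04286)² × 500 = 0.9184 W

Final answers:
1. V_1 = 21.43 V
2. I_R2 = 0.04286 A
3. P_R2 = 0.9184 W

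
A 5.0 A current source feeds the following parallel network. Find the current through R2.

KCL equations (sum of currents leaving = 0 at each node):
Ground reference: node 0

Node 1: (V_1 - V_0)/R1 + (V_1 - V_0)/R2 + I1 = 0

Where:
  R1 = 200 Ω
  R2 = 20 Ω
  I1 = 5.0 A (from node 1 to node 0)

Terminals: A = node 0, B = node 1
All resistors sit directly between nodes 0 and 1, so they are in parallel and share one voltage V; the full source current 5 A splits among them.
1/R_par = 1/200 + 1/20 = 0.055 S  =>  R_par = 18.18 Ω
V = I × R_par = 5 × 18.18 = 90.91 V
I_R2 = V/R2 = 90.91/20 = 4.545 A

Final answer: 4.545 A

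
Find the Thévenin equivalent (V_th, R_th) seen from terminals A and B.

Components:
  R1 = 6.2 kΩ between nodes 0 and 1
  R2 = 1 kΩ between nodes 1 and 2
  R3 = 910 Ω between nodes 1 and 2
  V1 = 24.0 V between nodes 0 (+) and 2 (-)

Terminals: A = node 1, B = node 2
Step 1 — V_th is the open-circuit voltage V_A - V_B (nothing connected across the terminals).
Nodal analysis, taking node 2 as the 0 V reference.
Source V1 fixes V_0 = 24 V.
KCL at each unknown node (sum of currents leaving = 0; resistances in Ω):
  Node 1: (V_1 - 24)/6200 + (V_1 - 0)/1000 + (V_1 - 0)/910 = 0
Collecting terms: 0.00226 × V_1 = 0.003871  =>  V_1 = 1.713 V
V_th = V_1 - V_2 = 1.713 - 0 = 1.713 V
Step 2 — R_th: zero the source — replace V1 by a short circuit (node 2 merges into node 0) — and find the resistance seen between A (node 1) and B (node 0).
Reduce the network between node 1 (A) and node 0 (B) by series/parallel combination:
  Rp1 = R1 ‖ R2 ‖ R3 (parallel, all between nodes 0 and 1) = 1/(1/6200 + 1/1000 + 1/910) = 442.4 Ω
R_th = 442.4 Ω

Final answer: V_th = 1.713 V, R_th = 442.4 Ω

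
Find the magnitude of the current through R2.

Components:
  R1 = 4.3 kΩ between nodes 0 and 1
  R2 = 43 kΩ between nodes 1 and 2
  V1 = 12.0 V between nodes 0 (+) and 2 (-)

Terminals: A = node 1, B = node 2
Nodal analysis, taking node 2 as the 0 V reference.
Source V1 fixes V_0 = 12 V.
KCL at each unknown node (sum of currents leaving = 0; resistances in Ω):
  Node 1: (V_1 - 12)/4300 + (V_1 - 0)/43000 = 0
Collecting terms: 0.0002558 × V_1 = 0.002791  =>  V_1 = 10.91 V
I_R2 = (V_1 - V_2)/R2 = (10.91 - 0)/43000 = 0.0002537 A
|I_R2| = 0.0002537 A

Final answer: |I_R2| = 0.0002537 A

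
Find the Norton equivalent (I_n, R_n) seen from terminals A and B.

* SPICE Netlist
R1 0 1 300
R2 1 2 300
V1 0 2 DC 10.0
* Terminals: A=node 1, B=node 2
Find the Thévenin equivalent first; then I_n = V_th/R_th and R_n = R_th.
Step 1 — V_th is the open-circuit voltage V_A - V_B (nothing connected across the terminals).
Nodal analysis, taking node 2 as the 0 V reference.
Source V1 fixes V_0 = 10 V.
KCL at each unknown node (sum of currents leaving = 0; resistances in Ω):
  Node 1: (V_1 - 10)/300 + (V_1 - 0)/300 = 0
Collecting terms: 0.006667 × V_1 = 0.03333  =>  V_1 = 5 V
V_th = V_1 - V_2 = 5 - 0 = 5 V
Step 2 — R_th: zero the source — replace V1 by a short circuit (node 2 merges into node 0) — and find the resistance seen between A (node 1) and B (node 0).
Reduce the network between node 1 (A) and node 0 (B) by series/parallel combination:
  Rp1 = R1 ‖ R2 (parallel, both between nodes 0 and 1) = 1/(1/300 + 1/300) = 150 Ω
R_th = 150 Ω
I_n = V_th/R_th = 5/150 = 0.03333 A, and R_n = R_th = 150 Ω

Final answer: I_n = 0.03333 A, R_n = 150 Ω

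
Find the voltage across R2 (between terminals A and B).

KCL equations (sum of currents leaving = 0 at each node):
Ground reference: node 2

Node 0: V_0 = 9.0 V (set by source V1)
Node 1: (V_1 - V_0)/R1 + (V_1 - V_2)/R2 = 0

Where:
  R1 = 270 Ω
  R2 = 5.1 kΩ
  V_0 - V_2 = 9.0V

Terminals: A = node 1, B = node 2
R1 and R2 are in series across V1 (node 0 → node 1 → node 2), and the output A–B is taken across R2, so this is a voltage divider.
Series current: I = V1/(R1 + R2) = 9/(270 + 5100) = 9/5370 = 0.001676 A
V_R2 = I × R2 = V1 × R2/(R1 + R2) = 9 × 5100/5370 = 8.547 V

Final answer: 8.547 V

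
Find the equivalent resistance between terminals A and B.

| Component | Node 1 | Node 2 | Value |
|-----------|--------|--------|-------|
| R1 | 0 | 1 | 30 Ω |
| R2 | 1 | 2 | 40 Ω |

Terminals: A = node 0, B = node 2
Reduce the network between node 0 (A) and node 2 (B) by series/parallel combination:
  Rs1 = R1 + R2 (series, joined only at node 1) = 30 + 40 = 70 Ω
R_eq = 70 Ω

Final answer: 70 Ω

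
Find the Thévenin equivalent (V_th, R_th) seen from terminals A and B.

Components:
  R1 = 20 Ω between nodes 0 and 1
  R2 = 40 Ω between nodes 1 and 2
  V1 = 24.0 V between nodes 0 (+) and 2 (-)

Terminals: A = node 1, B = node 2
Step 1 — V_th is the open-circuit voltage V_A - V_B (nothing connected across the terminals).
Nodal analysis, taking node 2 as the 0 V reference.
Source V1 fixes V_0 = 24 V.
KCL at each unknown node (sum of currents leaving = 0; resistances in Ω):
  Node 1: (V_1 - 24)/20 + (V_1 - 0)/40 = 0
Collecting terms: 0.075 × V_1 = 1.2  =>  V_1 = 16 V
V_th = V_1 - V_2 = 16 - 0 = 16 V
Step 2 — R_th: zero the source — replace V1 by a short circuit (node 2 merges into node 0) — and find the resistance seen between A (node 1) and B (node 0).
Reduce the network between node 1 (A) and node 0 (B) by series/parallel combination:
  Rp1 = R1 ‖ R2 (parallel, both between nodes 0 and 1) = 1/(1/20 + 1/40) = 13.33 Ω
R_th = 13.33 Ω

Final answer: V_th = 16 V, R_th = 13.33 Ω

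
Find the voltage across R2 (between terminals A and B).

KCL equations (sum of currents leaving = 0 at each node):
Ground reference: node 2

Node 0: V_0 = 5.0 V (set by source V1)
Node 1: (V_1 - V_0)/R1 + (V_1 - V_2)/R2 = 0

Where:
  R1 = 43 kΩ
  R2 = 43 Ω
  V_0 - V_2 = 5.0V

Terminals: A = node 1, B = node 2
R1 and R2 are in series across V1 (node 0 → node 1 → node 2), and the output A–B is taken across R2, so this is a voltage divider.
Series current: I = V1/(R1 + R2) = 5/(43000 + 43) = 5/43040 = 0.0001162 A
V_R2 = I × R2 = V1 × R2/(R1 + R2) = 5 × 43/43040 = 0.004995 V

Final answer: 0.004995 V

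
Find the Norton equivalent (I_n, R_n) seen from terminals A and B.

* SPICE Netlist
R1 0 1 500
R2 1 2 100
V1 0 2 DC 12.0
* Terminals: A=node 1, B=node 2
Find the Thévenin equivalent first; then I_n = V_th/R_th and R_n = R_th.
Step 1 — V_th is the open-circuit voltage V_A - V_B (nothing connected across the terminals).
Nodal analysis, taking node 2 as the 0 V reference.
Source V1 fixes V_0 = 12 V.
KCL at each unknown node (sum of currents leaving = 0; resistances in Ω):
  Node 1: (V_1 - 12)/500 + (V_1 - 0)/100 = 0
Collecting terms: 0.012 × V_1 = 0.024  =>  V_1 = 2 V
V_th = V_1 - V_2 = 2 - 0 = 2 V
Step 2 — R_th: zero the source — replace V1 by a short circuit (node 2 merges into node 0) — and find the resistance seen between A (node 1) and B (node 0).
Reduce the network between node 1 (A) and node 0 (B) by series/parallel combination:
  Rp1 = R1 ‖ R2 (parallel, both between nodes 0 and 1) = 1/(1/500 + 1/100) = 83.33 Ω
R_th = 83.33 Ω
I_n = V_th/R_th = 2/83.33 = 0.024 A, and R_n = R_th = 83.33 Ω

Final answer: I_n = 0.024 A, R_n = 83.33 Ω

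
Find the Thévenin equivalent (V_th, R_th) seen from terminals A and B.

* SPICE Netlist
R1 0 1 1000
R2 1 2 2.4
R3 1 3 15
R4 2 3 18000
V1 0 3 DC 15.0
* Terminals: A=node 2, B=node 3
Step 1 — V_th is the open-circuit voltage V_A - V_B (nothing connected across the terminals).
Nodal analysis, taking node 3 as the 0 V reference.
Source V1 fixes V_0 = 15 V.
KCL at each unknown node (sum of currents leaving = 0; resistances in Ω):
  Node 1: (V_1 - 15)/1000 + (V_1 - V_2)/2.4 + (V_1 - 0)/15 = 0
  Node 2: (V_2 - V_1)/2.4 + (V_2 - 0)/18000 = 0
Collecting terms (coefficients in siemens):
  0.4843·V_1 - 0.4167·V_2 = 0.015
  0.4167·V_2 - 0.4167·V_1 = 0
Determinant D = (0.4843)(0.4167) - (-0.4167)(-0.4167) = 0.02822
V_1 = [(0.015)(0.4167) - (-0.4167)(0)]/D = 0.2215 V
V_2 = [(0.4843)(0) - (0.015)(-0.4167)]/D = 0.2215 V
V_th = V_2 - V_3 = 0.2215 - 0 = 0.2215 V
Step 2 — R_th: zero the source — replace V1 by a short circuit (node 3 merges into node 0) — and find the resistance seen between A (node 2) and B (node 0).
Reduce the network between node 2 (A) and node 0 (B) by series/parallel combination:
  Rp1 = R1 ‖ R3 (parallel, both between nodes 0 and 1) = 1/(1/1000 + 1/15) = 14.78 Ω
  Rs1 = R2 + Rp1 (series, joined only at node 1) = 2.4 + 14.78 = 17.18 Ω
  Rp2 = R4 ‖ Rs1 (parallel, both between nodes 0 and 2) = 1/(1/18000 + 1/17.18) = 17.16 Ω
R_th = 17.16 Ω

Final answer: V_th = 0.2215 V, R_th = 17.16 Ω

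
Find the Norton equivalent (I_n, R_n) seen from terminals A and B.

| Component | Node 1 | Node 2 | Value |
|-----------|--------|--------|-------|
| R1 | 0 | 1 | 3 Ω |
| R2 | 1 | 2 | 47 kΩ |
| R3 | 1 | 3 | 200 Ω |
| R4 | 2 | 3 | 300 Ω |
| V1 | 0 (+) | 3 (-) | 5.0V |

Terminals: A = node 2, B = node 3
Find the Thévenin equivalent first; then I_n = V_th/R_th and R_n = R_th.
Step 1 — V_th is the open-circuit voltage V_A - V_B (nothing connected across the terminals).
Nodal analysis, taking node 3 as the 0 V reference.
Source V1 fixes V_0 = 5 V.
KCL at each unknown node (sum of currents leaving = 0; resistances in Ω):
  Node 1: (V_1 - 5)/3 + (V_1 - V_2)/47000 + (V_1 - 0)/200 = 0
  Node 2: (V_2 - V_1)/47000 + (V_2 - 0)/300 = 0
Collecting terms (coefficients in siemens):
  0.3384·V_1 - 0.00002128·V_2 = 1.667
  0.003355·V_2 - 0.00002128·V_1 = 0
Determinant D = (0.3384)(0.003355) - (-0.00002128)(-0.00002128) = 0.001135
V_1 = [(1.667)(0.003355) - (-0.00002128)(0)]/D = 4.926 V
V_2 = [(0.3384)(0) - (1.667)(-0.00002128)]/D = 0.03124 V
V_th = V_2 - V_3 = 0.03124 - 0 = 0.03124 V
Step 2 — R_th: zero the source — replace V1 by a short circuit (node 3 merges into node 0) — and find the resistance seen between A (node 2) and B (node 0).
Reduce the network between node 2 (A) and node 0 (B) by series/parallel combination:
  Rp1 = R1 ‖ R3 (parallel, both between nodes 0 and 1) = 1/(1/3 + 1/200) = 2.956 Ω
  Rs1 = R2 + Rp1 (series, joined only at node 1) = 47000 + 2.956 = 47000 Ω
  Rp2 = R4 ‖ Rs1 (parallel, both between nodes 0 and 2) = 1/(1/300 + 1/47000) = 298.1 Ω
R_th = 298.1 Ω
I_n = V_th/R_th = 0.03124/298.1 = 0.0001048 A, and R_n = R_th = 298.1 Ω

Final answer: I_n = 0.0001048 A, R_n = 298.1 Ω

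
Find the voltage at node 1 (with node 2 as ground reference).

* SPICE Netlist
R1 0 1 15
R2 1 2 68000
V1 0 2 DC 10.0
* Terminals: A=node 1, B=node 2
Nodal analysis, taking node 2 as the 0 V reference.
Source V1 fixes V_0 = 10 V.
KCL at each unknown node (sum of currents leaving = 0; resistances in Ω):
  Node 1: (V_1 - 10)/15 + (V_1 - 0)/68000 = 0
Collecting terms: 0.06668 × V_1 = 0.6667  =>  V_1 = 9.998 V
The requested potential is V_1 = 9.998 V.

Final answer: V_1 = 9.998 V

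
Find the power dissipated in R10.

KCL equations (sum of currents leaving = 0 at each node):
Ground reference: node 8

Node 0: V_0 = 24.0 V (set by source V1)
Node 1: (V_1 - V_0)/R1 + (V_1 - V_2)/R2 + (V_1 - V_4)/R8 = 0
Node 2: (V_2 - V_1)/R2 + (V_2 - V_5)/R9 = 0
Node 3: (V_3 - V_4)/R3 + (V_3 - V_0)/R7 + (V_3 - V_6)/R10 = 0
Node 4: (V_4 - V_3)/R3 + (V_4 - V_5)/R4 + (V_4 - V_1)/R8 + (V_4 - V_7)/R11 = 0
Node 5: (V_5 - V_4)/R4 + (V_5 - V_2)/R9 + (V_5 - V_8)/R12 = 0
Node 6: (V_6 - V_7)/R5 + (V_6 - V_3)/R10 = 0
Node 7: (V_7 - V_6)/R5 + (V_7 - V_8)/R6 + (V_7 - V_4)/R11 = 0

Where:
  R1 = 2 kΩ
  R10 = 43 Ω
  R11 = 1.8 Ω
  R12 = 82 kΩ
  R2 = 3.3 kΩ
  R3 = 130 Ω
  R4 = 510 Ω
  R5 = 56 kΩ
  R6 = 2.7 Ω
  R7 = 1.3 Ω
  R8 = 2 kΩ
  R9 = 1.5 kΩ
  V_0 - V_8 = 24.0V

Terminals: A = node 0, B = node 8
Nodal analysis, taking node 8 as the 0 V reference.
Source V1 fixes V_0 = 24 V.
KCL at each unknown node (sum of currents leaving = 0; resistances in Ω):
  Node 1: (V_1 - 24)/2000 + (V_1 - V_2)/3300 + (V_1 - V_4)/2000 = 0
  Node 2: (V_2 - V_1)/3300 + (V_2 - V_5)/1500 = 0
  Node 3: (V_3 - V_4)/130 + (V_3 - 24)/1.3 + (V_3 - V_6)/43 = 0
  Node 4: (V_4 - V_3)/130 + (V_4 - V_5)/510 + (V_4 - V_1)/2000 + (V_4 - V_7)/1.8 = 0
  Node 5: (V_5 - V_4)/510 + (V_5 - V_2)/1500 + (V_5 - 0)/82000 = 0
  Node 6: (V_6 - V_7)/56000 + (V_6 - V_3)/43 = 0
  Node 7: (V_7 - V_6)/56000 + (V_7 - 0)/2.7 + (V_7 - V_4)/1.8 = 0
Collecting terms (coefficients in siemens):
  0.001303·V_1 - 0.000303·V_2 - 0.0005·V_4 = 0.012
  0.0009697·V_2 - 0.000303·V_1 - 0.0006667·V_5 = 0
  0.8002·V_3 - 0.007692·V_4 - 0.02326·V_6 = 18.46
  0.5657·V_4 - 0.0005·V_1 - 0.007692·V_3 - 0.001961·V_5 - 0.5556·V_7 = 0
  0.00264·V_5 - 0.0006667·V_2 - 0.001961·V_4 = 0
  0.02327·V_6 - 0.02326·V_3 - 0.00001786·V_7 = 0
  0.9259·V_7 - 0.5556·V_4 - 0.00001786·V_6 = 0
Solving these 7 simultaneous equations (Gaussian elimination) gives:
  V_1 = 10.57 V, V_2 = 4.509 V, V_3 = 23.77 V, V_4 = 0.8255 V
  V_5 = 1.752 V, V_6 = 23.75 V, V_7 = 0.4957 V
I_R10 = (V_3 - V_6)/R10 = (23.77 - 23.75)/43 = 0.0004153 A
P_R10 = I_R10² × R10 = (0.0004153)² × 43 = 0.000007416 W

Final answer: 7.416e-06 W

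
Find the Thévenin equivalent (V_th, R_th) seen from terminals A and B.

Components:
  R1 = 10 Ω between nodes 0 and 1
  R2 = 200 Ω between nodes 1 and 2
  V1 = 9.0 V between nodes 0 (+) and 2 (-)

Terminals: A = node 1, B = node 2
Step 1 — V_th is the open-circuit voltage V_A - V_B (nothing connected across the terminals).
Nodal analysis, taking node 2 as the 0 V reference.
Source V1 fixes V_0 = 9 V.
KCL at each unknown node (sum of currents leaving = 0; resistances in Ω):
  Node 1: (V_1 - 9)/10 + (V_1 - 0)/200 = 0
Collecting terms: 0.105 × V_1 = 0.9  =>  V_1 = 8.571 V
V_th = V_1 - V_2 = 8.571 - 0 = 8.571 V
Step 2 — R_th: zero the source — replace V1 by a short circuit (node 2 merges into node 0) — and find the resistance seen between A (node 1) and B (node 0).
Reduce the network between node 1 (A) and node 0 (B) by series/parallel combination:
  Rp1 = R1 ‖ R2 (parallel, both between nodes 0 and 1) = 1/(1/10 + 1/200) = 9.524 Ω
R_th = 9.524 Ω

Final answer: V_th = 8.571 V, R_th = 9.524 Ω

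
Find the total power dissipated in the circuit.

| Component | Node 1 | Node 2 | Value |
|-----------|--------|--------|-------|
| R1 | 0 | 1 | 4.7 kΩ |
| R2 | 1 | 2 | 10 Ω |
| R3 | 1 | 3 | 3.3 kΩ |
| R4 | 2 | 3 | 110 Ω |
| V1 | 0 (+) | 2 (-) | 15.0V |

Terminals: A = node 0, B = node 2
Nodal analysis, taking node 2 as the 0 V reference.
Source V1 fixes V_0 = 15 V.
KCL at each unknown node (sum of currents leaving = 0; resistances in Ω):
  Node 1: (V_1 - 15)/4700 + (V_1 - 0)/10 + (V_1 - V_3)/3300 = 0
  Node 3: (V_3 - V_1)/3300 + (V_3 - 0)/110 = 0
Collecting terms (coefficients in siemens):
  0.1005·V_1 - 0.000303·V_3 = 0.003191
  0.009394·V_3 - 0.000303·V_1 = 0
Determinant D = (0.1005)(0.009394) - (-0.000303)(-0.000303) = 0.0009441
V_1 = [(0.003191)(0.009394) - (-0.000303)(0)]/D = 0.03175 V
V_3 = [(0.1005)(0) - (0.003191)(-0.000303)]/D = 0.001024 V
Power in each resistor, P = (ΔV)²/R:
  P_R1 = (15 - 0.03175)²/4700 = 0.04767 W
  P_R2 = (0.03175 - 0)²/10 = 0.0001008 W
  P_R3 = (0.03175 - 0.001024)²/3300 = 0.0000002862 W
  P_R4 = (0 - 0.001024)²/110 = 0.000000009539 W
P_total = P_R1 + P_R2 + P_R3 + P_R4 = 0.04777 W

Final answer: 0.04777 W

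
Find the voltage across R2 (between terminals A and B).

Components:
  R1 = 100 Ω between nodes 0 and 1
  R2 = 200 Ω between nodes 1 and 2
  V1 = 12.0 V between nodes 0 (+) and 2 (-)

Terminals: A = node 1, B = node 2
R1 and R2 are in series across V1 (node 0 → node 1 → node 2), and the output A–B is taken across R2, so this is a voltage divider.
Series current: I = V1/(R1 + R2) = 12/(100 + 200) = 12/300 = 0.04 A
V_R2 = I × R2 = V1 × R2/(R1 + R2) = 12 × 200/300 = 8 V

Final answer: 8 V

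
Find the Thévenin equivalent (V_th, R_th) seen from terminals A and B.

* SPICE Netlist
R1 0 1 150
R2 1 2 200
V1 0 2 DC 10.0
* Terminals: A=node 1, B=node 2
Step 1 — V_th is the open-circuit voltage V_A - V_B (nothing connected across the terminals).
Nodal analysis, taking node 2 as the 0 V reference.
Source V1 fixes V_0 = 10 V.
KCL at each unknown node (sum of currents leaving = 0; resistances in Ω):
  Node 1: (V_1 - 10)/150 + (V_1 - 0)/200 = 0
Collecting terms: 0.01167 × V_1 = 0.06667  =>  V_1 = 5.714 V
V_th = V_1 - V_2 = 5.714 - 0 = 5.714 V
Step 2 — R_th: zero the source — replace V1 by a short circuit (node 2 merges into node 0) — and find the resistance seen between A (node 1) and B (node 0).
Reduce the network between node 1 (A) and node 0 (B) by series/parallel combination:
  Rp1 = R1 ‖ R2 (parallel, both between nodes 0 and 1) = 1/(1/150 + 1/200) = 85.71 Ω
R_th = 85.71 Ω

Final answer: V_th = 5.714 V, R_th = 85.71 Ω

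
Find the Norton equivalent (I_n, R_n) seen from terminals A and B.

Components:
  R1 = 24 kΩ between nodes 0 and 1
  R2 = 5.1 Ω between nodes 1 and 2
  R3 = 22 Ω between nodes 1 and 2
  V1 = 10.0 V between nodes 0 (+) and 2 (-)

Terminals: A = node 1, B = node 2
Find the Thévenin equivalent first; then I_n = V_th/R_th and R_n = R_th.
Step 1 — V_th is the open-circuit voltage V_A - V_B (nothing connected across the terminals).
Nodal analysis, taking node 2 as the 0 V reference.
Source V1 fixes V_0 = 10 V.
KCL at each unknown node (sum of currents leaving = 0; resistances in Ω):
  Node 1: (V_1 - 10)/24000 + (V_1 - 0)/5.1 + (V_1 - 0)/22 = 0
Collecting terms: 0.2416 × V_1 = 0.0004167  =>  V_1 = 0.001725 V
V_th = V_1 - V_2 = 0.001725 - 0 = 0.001725 V
Step 2 — R_th: zero the source — replace V1 by a short circuit (node 2 merges into node 0) — and find the resistance seen between A (node 1) and B (node 0).
Reduce the network between node 1 (A) and node 0 (B) by series/parallel combination:
  Rp1 = R1 ‖ R2 ‖ R3 (parallel, all between nodes 0 and 1) = 1/(1/24000 + 1/5.1 + 1/22) = 4.14 Ω
R_th = 4.14 Ω
I_n = V_th/R_th = 0.001725/4.14 = 0.0004167 A, and R_n = R_th = 4.14 Ω

Final answer: I_n = 0.0004167 A, R_n = 4.14 Ω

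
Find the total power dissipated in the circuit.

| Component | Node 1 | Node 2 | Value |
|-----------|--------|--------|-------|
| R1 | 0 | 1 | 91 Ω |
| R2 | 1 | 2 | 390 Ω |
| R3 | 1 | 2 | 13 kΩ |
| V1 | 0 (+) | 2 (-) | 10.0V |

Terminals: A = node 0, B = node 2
Nodal analysis, taking node 2 as the 0 V reference.
Source V1 fixes V_0 = 10 V.
KCL at each unknown node (sum of currents leaving = 0; resistances in Ω):
  Node 1: (V_1 - 10)/91 + (V_1 - 0)/390 + (V_1 - 0)/13000 = 0
Collecting terms: 0.01363 × V_1 = 0.1099  =>  V_1 = 8.062 V
Power in each resistor, P = (ΔV)²/R:
  P_R1 = (10 - 8.062)²/91 = 0.04126 W
  P_R2 = (8.062 - 0)²/390 = 0.1667 W
  P_R3 = (8.062 - 0)²/13000 = 0.005 W
P_total = P_R1 + P_R2 + P_R3 = 0.2129 W

Final answer: 0.2129 W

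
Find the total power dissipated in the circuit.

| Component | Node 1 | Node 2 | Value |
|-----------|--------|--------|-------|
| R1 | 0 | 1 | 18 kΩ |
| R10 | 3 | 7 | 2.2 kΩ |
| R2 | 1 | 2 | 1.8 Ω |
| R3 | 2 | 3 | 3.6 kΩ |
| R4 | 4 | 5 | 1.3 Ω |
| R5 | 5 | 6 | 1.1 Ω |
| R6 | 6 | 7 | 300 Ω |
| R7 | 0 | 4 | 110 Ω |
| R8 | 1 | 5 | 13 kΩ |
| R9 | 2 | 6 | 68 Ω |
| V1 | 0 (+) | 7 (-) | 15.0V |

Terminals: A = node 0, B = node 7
Nodal analysis, taking node 7 as the 0 V reference.
Source V1 fixes V_0 = 15 V.
KCL at each unknown node (sum of currents leaving = 0; resistances in Ω):
  Node 1: (V_1 - 15)/18000 + (V_1 - V_2)/1.8 + (V_1 - V_5)/13000 = 0
  Node 2: (V_2 - V_1)/1.8 + (V_2 - V_3)/3600 + (V_2 - V_6)/68 = 0
  Node 3: (V_3 - V_2)/3600 + (V_3 - 0)/2200 = 0
  Node 4: (V_4 - V_5)/1.3 + (V_4 - 15)/110 = 0
  Node 5: (V_5 - V_4)/1.3 + (V_5 - V_6)/1.1 + (V_5 - V_1)/13000 = 0
  Node 6: (V_6 - V_5)/1.1 + (V_6 - 0)/300 + (V_6 - V_2)/68 = 0
Collecting terms (coefficients in siemens):
  0.5557·V_1 - 0.5556·V_2 - 0.00007692·V_5 = 0.0008333
  0.5705·V_2 - 0.5556·V_1 - 0.0002778·V_3 - 0.01471·V_6 = 0
  0.0007323·V_3 - 0.0002778·V_2 = 0
  0.7783·V_4 - 0.7692·V_5 = 0.1364
  1.678·V_5 - 0.00007692·V_1 - 0.7692·V_4 - 0.9091·V_6 = 0
  0.9271·V_6 - 0.01471·V_2 - 0.9091·V_5 = 0
Solving these 6 simultaneous equations (Gaussian elimination) gives:
  V_1 = 10.67 V, V_2 = 10.67 V, V_3 = 4.048 V, V_4 = 10.87 V
  V_5 = 10.82 V, V_6 = 10.78 V
Power in each resistor, P = (ΔV)²/R:
  P_R1 = (15 - 10.67)²/18000 = 0.00104 W
  P_R2 = (10.67 - 10.67)²/1.8 = 0.0000001141 W
  P_R3 = (10.67 - 4.048)²/3600 = 0.01219 W
  P_R4 = (10.87 - 10.82)²/1.3 = 0.001832 W
  P_R5 = (10.82 - 10.78)²/1.1 = 0.001549 W
  P_R6 = (10.78 - 0)²/300 = 0.3874 W
  P_R7 = (15 - 10.87)²/110 = 0.155 W
  P_R8 = (10.67 - 10.82)²/13000 = 0.000001704 W
  P_R9 = (10.67 - 10.78)²/68 = 0.0001716 W
  P_R10 = (4.048 - 0)²/2200 = 0.00745 W
P_total = P_R1 + P_R2 + P_R3 + P_R4 + P_R5 + P_R6 + P_R7 + P_R8 + P_R9 + P_R10 = 0.5666 W

Final answer: 0.5666 W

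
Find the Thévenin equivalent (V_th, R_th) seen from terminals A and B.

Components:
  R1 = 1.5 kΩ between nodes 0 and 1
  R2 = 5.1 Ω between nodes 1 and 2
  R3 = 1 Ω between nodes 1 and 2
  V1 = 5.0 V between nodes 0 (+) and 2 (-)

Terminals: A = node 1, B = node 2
Step 1 — V_th is the open-circuit voltage V_A - V_B (nothing connected across the terminals).
Nodal analysis, taking node 2 as the 0 V reference.
Source V1 fixes V_0 = 5 V.
KCL at each unknown node (sum of currents leaving = 0; resistances in Ω):
  Node 1: (V_1 - 5)/1500 + (V_1 - 0)/5.1 + (V_1 - 0)/1 = 0
Collecting terms: 1.197 × V_1 = 0.003333  =>  V_1 = 0.002785 V
V_th = V_1 - V_2 = 0.002785 - 0 = 0.002785 V
Step 2 — R_th: zero the source — replace V1 by a short circuit (node 2 merges into node 0) — and find the resistance seen between A (node 1) and B (node 0).
Reduce the network between node 1 (A) and node 0 (B) by series/parallel combination:
  Rp1 = R1 ‖ R2 ‖ R3 (parallel, all between nodes 0 and 1) = 1/(1/1500 + 1/5.1 + 1/1) = 0.8356 Ω
R_th = 0.8356 Ω

Final answer: V_th = 0.002785 V, R_th = 0.8356 Ω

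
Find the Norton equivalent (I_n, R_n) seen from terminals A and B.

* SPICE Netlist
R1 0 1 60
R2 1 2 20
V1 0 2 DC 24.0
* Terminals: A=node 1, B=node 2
Find the Thévenin equivalent first; then I_n = V_th/R_th and R_n = R_th.
Step 1 — V_th is the open-circuit voltage V_A - V_B (nothing connected across the terminals).
Nodal analysis, taking node 2 as the 0 V reference.
Source V1 fixes V_0 = 24 V.
KCL at each unknown node (sum of currents leaving = 0; resistances in Ω):
  Node 1: (V_1 - 24)/60 + (V_1 - 0)/20 = 0
Collecting terms: 0.06667 × V_1 = 0.4  =>  V_1 = 6 V
V_th = V_1 - V_2 = 6 - 0 = 6 V
Step 2 — R_th: zero the source — replace V1 by a short circuit (node 2 merges into node 0) — and find the resistance seen between A (node 1) and B (node 0).
Reduce the network between node 1 (A) and node 0 (B) by series/parallel combination:
  Rp1 = R1 ‖ R2 (parallel, both between nodes 0 and 1) = 1/(1/60 + 1/20) = 15 Ω
R_th = 15 Ω
I_n = V_th/R_th = 6/15 = 0.4 A, and R_n = R_th = 15 Ω

Final answer: I_n = 0.4 A, R_n = 15 Ω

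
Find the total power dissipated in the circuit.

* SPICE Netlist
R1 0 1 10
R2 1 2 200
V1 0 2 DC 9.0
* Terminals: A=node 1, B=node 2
Nodal analysis, taking node 2 as the 0 V reference.
Source V1 fixes V_0 = 9 V.
KCL at each unknown node (sum of currents leaving = 0; resistances in Ω):
  Node 1: (V_1 - 9)/10 + (V_1 - 0)/200 = 0
Collecting terms: 0.105 × V_1 = 0.9  =>  V_1 = 8.571 V
Power in each resistor, P = (ΔV)²/R:
  P_R1 = (9 - 8.571)²/10 = 0.01837 W
  P_R2 = (8.571 - 0)²/200 = 0.3673 W
P_total = P_R1 + P_R2 = 0.3857 W

Final answer: 0.3857 W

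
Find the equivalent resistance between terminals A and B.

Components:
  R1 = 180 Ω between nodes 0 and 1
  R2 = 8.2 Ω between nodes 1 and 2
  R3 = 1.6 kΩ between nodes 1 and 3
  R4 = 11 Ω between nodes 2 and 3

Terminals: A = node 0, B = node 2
Reduce the network between node 0 (A) and node 2 (B) by series/parallel combination:
  Rs1 = R3 + R4 (series, joined only at node 3) = 1600 + 11 = 1611 Ω
  Rp1 = R2 ‖ Rs1 (parallel, both between nodes 1 and 2) = 1/(1/8.2 + 1/1611) = 8.158 Ω
  Rs2 = R1 + Rp1 (series, joined only at node 1) = 180 + 8.158 = 188.2 Ω
R_eq = 188.2 Ω

Final answer: 188.2 Ω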